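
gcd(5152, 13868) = 4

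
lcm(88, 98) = 4312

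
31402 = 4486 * 7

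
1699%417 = 31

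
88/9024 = 11/1128 ≈ 0.00975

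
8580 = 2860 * 3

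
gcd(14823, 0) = 14823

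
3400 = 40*85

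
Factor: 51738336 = 2^5 * 3^2 * 13^2 * 1063^1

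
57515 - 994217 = -936702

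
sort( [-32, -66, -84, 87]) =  [-84, -66, -32, 87]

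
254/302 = 127/151 ≈ 0.841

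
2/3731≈0.000536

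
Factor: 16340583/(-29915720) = -1 * 2^(-3) * 3^1 * 5^(-1) * 7^1 * 79^(-1) * 9467^(-1) * 778123^1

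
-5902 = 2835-8737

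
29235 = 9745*3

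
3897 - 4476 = -579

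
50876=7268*7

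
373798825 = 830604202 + -456805377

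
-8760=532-9292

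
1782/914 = 891/457 ≈ 1.95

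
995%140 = 15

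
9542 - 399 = 9143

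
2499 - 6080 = -3581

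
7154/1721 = 4 + 270/1721 ≈ 4.16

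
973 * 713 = 693749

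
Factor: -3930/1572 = -1 * 2^(-1) * 5^1 = -5/2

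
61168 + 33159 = 94327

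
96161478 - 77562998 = 18598480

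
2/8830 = 1/4415 ≈ 0.000227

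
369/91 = 4 + 5/91 ≈ 4.05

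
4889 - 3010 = 1879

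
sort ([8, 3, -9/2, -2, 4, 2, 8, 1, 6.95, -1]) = [-9/2, -2, -1, 1, 2, 3, 4, 6.95, 8, 8]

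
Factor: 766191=3^1*127^1*2011^1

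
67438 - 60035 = 7403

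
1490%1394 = 96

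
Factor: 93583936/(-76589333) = -1*2^6*23^(-1)*71^(-1)*46901^(-1)*1462249^1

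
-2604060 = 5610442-8214502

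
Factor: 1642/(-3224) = -1*2^(-2)*13^(-1)*31^(-1)*821^1 = -821/1612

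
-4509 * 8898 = -40121082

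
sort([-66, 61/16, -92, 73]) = [-92, -66, 61/16, 73]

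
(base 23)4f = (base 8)153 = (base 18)5h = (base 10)107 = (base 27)3q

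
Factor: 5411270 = 2^1 * 5^1 * 17^1 * 139^1 * 229^1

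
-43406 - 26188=-69594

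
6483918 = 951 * 6818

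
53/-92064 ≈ -0.000576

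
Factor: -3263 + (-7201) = -1*2^5*3^1*109^1 = -10464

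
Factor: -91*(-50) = 2^1*5^2*7^1*13^1 = 4550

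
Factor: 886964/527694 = 2^1*3^(-1)*13^1*461^1*2377^(-1) = 11986/7131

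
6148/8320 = 1537/2080 ≈ 0.739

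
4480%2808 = 1672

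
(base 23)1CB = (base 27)136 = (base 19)24I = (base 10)816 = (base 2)1100110000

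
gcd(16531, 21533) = 61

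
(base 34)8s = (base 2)100101100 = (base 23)d1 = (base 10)300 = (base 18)gc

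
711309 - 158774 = 552535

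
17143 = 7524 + 9619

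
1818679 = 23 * 79073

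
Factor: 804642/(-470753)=-1*2^1*3^1*59^1*223^(-1)*2111^(-1)*2273^1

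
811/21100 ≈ 0.0384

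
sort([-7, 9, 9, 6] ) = [-7, 6, 9, 9] 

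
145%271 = 145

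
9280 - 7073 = 2207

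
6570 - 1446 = 5124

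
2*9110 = 18220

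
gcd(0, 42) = 42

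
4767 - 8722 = -3955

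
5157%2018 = 1121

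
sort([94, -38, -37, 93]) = [-38, -37, 93, 94]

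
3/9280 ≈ 0.000323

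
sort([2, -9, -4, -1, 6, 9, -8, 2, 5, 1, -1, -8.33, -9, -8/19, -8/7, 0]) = [-9, -9, -8.33, -8, -4, -8/7, -1, -1, -8/19, 0, 1, 2, 2, 5, 6, 9]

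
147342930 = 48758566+98584364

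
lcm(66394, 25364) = 2257396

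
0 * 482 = 0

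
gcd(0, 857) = 857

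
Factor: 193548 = 2^2*3^1*127^2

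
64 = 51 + 13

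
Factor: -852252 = -1*2^2*3^1*29^1*31^1*79^1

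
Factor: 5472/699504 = 2^1 * 3^1 * 13^(-1) * 59^(-1) = 6/767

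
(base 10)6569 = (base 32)6d9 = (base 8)14651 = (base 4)1212221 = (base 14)2573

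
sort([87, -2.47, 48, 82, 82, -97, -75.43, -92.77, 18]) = [-97, -92.77, -75.43, -2.47, 18, 48, 82, 82, 87]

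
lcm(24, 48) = 48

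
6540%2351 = 1838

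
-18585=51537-70122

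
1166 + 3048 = 4214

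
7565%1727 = 657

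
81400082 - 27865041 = 53535041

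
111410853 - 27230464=84180389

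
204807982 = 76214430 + 128593552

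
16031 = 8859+7172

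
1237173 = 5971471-4734298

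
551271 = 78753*7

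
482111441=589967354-107855913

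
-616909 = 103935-720844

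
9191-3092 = 6099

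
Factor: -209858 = -1*2^1*11^1*9539^1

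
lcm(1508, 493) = 25636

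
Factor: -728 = -1 * 2^3 * 7^1 * 13^1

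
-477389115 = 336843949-814233064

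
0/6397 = 0 = 0.00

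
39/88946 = 3/6842 ≈ 0.000438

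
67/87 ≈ 0.770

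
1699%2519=1699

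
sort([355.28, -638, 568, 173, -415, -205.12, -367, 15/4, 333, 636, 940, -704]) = [-704, -638, -415, -367, -205.12, 15/4, 173, 333, 355.28, 568, 636, 940]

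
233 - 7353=-7120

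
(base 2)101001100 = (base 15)172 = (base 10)332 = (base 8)514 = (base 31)am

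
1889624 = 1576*1199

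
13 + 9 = 22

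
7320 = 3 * 2440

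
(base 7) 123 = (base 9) 73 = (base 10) 66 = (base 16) 42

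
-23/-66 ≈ 0.348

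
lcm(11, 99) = 99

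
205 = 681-476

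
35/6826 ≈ 0.00513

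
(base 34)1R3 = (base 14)A85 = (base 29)2DI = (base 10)2077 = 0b100000011101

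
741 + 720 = 1461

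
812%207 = 191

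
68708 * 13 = 893204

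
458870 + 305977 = 764847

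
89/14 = 6 + 5/14 ≈ 6.36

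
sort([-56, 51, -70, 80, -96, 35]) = [-96, -70, -56, 35, 51, 80]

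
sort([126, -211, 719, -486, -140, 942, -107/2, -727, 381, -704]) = [-727, -704, -486, -211, -140, -107/2, 126, 381, 719, 942]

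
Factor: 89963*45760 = 2^6*5^1*11^1*13^1*89963^1 = 4116706880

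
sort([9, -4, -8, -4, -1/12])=[-8, -4, -4, -1/12, 9]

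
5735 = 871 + 4864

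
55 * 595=32725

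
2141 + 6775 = 8916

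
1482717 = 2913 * 509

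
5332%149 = 117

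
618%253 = 112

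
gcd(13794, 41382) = 13794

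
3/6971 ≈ 0.000430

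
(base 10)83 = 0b1010011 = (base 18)4b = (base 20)43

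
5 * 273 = 1365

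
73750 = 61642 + 12108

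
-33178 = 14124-47302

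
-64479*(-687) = 44297073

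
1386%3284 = 1386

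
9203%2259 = 167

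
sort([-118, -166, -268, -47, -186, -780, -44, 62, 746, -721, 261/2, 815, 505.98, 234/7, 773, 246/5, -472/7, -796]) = [-796, -780, -721, -268, -186, -166, -118, -472/7, -47, -44, 234/7, 246/5, 62, 261/2, 505.98, 746, 773, 815]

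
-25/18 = -1 - 7/18 ≈ -1.39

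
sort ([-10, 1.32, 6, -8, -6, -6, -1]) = [-10, -8, -6, -6, -1, 1.32, 6]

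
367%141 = 85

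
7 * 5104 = 35728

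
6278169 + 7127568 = 13405737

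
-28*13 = -364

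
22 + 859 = 881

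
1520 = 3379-1859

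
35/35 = 1 = 1.00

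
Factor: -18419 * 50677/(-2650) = 2^(-1) * 5^(-2) * 11^1 * 17^1 * 53^(-1) * 113^1 * 163^1 * 271^1 = 933419663/2650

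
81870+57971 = 139841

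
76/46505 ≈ 0.00163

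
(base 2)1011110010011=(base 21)de8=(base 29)753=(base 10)6035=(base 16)1793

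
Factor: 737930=2^1 * 5^1 * 109^1 * 677^1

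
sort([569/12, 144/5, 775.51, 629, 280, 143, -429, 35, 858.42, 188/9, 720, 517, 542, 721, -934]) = [-934, -429, 188/9, 144/5, 35, 569/12, 143, 280, 517, 542, 629, 720, 721, 775.51, 858.42]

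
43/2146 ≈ 0.0200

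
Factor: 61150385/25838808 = 2^(-3)*3^(-1)*5^1*1076617^(-1)*12230077^1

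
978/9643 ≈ 0.101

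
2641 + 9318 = 11959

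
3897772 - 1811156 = 2086616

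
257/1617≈0.159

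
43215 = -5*(-8643)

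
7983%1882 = 455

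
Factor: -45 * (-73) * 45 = 3^4 * 5^2 * 73^1 = 147825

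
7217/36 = 200 + 17/36≈200.47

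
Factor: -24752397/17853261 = -1 * 41^1 * 61^1 * 269^(-1) * 3299^1 * 22123^(-1) = -8250799/5951087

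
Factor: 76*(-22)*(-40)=2^6*5^1*11^1*19^1=66880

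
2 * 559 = 1118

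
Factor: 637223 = 499^1 * 1277^1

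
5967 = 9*663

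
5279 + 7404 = 12683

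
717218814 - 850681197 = -133462383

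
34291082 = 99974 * 343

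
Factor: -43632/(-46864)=3^3 * 29^(-1)=27/29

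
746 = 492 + 254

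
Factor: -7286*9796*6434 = -1*2^4*31^1*79^1*3217^1*3643^1 = -459218102704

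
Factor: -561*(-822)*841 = 2^1*3^2*11^1*17^1*29^2*137^1 = 387820422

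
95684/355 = 269 + 189/355 ≈ 269.53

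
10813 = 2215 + 8598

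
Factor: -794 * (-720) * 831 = 2^5 * 3^3 * 5^1 * 277^1 * 397^1 = 475066080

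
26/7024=13/3512 ≈ 0.00370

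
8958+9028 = 17986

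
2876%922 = 110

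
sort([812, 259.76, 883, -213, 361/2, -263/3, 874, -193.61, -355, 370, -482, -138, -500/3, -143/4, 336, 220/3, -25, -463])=[-482, -463, -355, -213, -193.61, -500/3, -138, -263/3, -143/4, -25, 220/3, 361/2, 259.76, 336, 370, 812, 874, 883]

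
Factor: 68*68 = 2^4*17^2 = 4624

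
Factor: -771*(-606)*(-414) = -1*2^2*3^4*23^1*101^1*257^1 = -193431564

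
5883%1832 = 387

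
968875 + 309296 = 1278171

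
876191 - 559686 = 316505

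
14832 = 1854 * 8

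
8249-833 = 7416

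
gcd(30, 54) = 6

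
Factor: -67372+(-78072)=-1*2^2*13^1*2797^1=-145444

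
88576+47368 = 135944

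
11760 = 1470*8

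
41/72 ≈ 0.569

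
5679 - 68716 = -63037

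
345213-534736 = -189523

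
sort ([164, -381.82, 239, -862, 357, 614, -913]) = [-913, -862, -381.82, 164, 239, 357, 614]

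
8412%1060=992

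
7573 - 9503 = -1930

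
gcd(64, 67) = 1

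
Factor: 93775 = 5^2 * 11^2 * 31^1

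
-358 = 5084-5442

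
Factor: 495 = 3^2*5^1*11^1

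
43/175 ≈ 0.246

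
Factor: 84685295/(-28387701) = -1 * 3^(-2) * 5^1 * 41^1 * 53^(-1) * 439^1 * 941^1 * 59513^(-1)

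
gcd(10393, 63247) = 1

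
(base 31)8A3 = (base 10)8001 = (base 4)1331001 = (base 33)7BF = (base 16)1F41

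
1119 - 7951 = -6832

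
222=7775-7553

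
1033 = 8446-7413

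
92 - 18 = 74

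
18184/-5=-3636-4/5=-3636.80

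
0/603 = 0 = 0.00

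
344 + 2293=2637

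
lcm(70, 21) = 210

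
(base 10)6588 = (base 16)19bc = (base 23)caa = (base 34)5nq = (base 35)5d8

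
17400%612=264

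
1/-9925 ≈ -0.000101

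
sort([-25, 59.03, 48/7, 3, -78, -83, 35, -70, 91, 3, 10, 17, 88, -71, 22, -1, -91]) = [-91, -83, -78, -71, -70, -25, -1, 3, 3, 48/7, 10, 17, 22, 35, 59.03, 88, 91]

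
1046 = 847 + 199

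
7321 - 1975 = 5346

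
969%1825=969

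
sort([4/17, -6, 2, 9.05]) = [-6, 4/17, 2, 9.05]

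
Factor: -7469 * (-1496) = 2^3 * 7^1 * 11^2 * 17^1 * 97^1 = 11173624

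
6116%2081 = 1954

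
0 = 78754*0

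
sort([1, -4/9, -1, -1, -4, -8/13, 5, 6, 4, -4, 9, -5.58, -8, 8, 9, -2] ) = [-8, -5.58, -4, -4, -2, -1, -1, -8/13, -4/9, 1, 4, 5, 6, 8, 9, 9] 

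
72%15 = 12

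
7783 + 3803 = 11586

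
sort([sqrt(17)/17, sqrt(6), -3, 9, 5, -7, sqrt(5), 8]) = [-7, -3, sqrt(17)/17, sqrt(5), sqrt(6), 5, 8, 9]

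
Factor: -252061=-1 * 31^1 * 47^1 * 173^1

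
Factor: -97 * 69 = -1 * 3^1 * 23^1 * 97^1 = -6693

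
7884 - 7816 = 68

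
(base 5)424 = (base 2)1110010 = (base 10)114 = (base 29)3r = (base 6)310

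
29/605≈0.0479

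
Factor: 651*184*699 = 2^3*3^2*7^1*23^1*31^1*233^1 = 83729016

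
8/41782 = 4/20891 ≈ 0.000191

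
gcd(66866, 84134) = 2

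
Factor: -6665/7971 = -1*3^(-1)*5^1*31^1*43^1*2657^(-1)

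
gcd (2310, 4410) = 210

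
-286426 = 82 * (-3493)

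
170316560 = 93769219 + 76547341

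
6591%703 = 264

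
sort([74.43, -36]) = [-36, 74.43]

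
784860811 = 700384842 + 84475969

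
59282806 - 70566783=-11283977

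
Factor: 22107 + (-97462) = -1 * 5^1 * 7^1 * 2153^1 = -75355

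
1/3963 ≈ 0.000252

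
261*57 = 14877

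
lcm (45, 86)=3870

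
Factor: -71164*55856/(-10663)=2^6*3491^1*10663^(-1)*17791^1=3974936384/10663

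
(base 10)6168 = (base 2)1100000011000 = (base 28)7o8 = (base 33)5lu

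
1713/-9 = -190 - 1/3 ≈ -190.33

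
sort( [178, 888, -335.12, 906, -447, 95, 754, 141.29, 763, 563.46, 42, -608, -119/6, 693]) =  [-608, -447, -335.12, -119/6, 42, 95, 141.29, 178, 563.46, 693, 754, 763, 888, 906]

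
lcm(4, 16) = 16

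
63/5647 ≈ 0.0112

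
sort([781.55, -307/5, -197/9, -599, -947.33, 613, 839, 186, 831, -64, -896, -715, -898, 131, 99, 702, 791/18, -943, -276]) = [-947.33, -943, -898, -896, -715, -599, -276, -64, -307/5, -197/9, 791/18, 99, 131, 186, 613, 702, 781.55, 831, 839]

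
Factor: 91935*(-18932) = -1*2^2*3^4*5^1*227^1*4733^1 = -1740513420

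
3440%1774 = 1666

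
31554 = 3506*9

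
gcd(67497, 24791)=1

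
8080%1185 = 970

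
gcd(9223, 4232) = 23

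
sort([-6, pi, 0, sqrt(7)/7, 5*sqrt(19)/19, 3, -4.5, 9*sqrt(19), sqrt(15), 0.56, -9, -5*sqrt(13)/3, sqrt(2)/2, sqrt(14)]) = [-9, -5*sqrt(13)/3, -6, -4.5, 0, sqrt(7)/7, 0.56, sqrt(2)/2, 5*sqrt(19)/19, 3, pi, sqrt(14), sqrt(15), 9*sqrt(19)]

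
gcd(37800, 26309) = 1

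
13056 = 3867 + 9189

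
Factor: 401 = 401^1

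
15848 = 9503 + 6345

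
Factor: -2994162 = -1*2^1*3^1*499027^1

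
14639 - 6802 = 7837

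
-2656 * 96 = -254976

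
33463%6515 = 888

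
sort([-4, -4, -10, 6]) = [-10, -4, -4, 6]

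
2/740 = 1/370 ≈ 0.00270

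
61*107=6527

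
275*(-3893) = -1070575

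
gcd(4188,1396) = 1396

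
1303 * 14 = 18242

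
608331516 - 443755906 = 164575610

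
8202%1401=1197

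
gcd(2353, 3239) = 1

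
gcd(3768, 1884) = 1884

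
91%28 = 7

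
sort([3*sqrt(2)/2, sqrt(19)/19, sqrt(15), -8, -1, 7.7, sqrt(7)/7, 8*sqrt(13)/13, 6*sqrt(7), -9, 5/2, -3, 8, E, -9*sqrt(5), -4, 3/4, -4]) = [-9*sqrt(5), -9, -8, -4, -4, -3, -1, sqrt(19)/19, sqrt(7)/7, 3/4, 3*sqrt(2)/2, 8*sqrt(13)/13, 5/2, E, sqrt(15), 7.7, 8, 6*sqrt(7)]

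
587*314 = 184318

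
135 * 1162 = 156870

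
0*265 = 0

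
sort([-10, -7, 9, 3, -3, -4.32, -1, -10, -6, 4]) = [-10, -10, -7, -6, -4.32, -3, -1, 3, 4, 9]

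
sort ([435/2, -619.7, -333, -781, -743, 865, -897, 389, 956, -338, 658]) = [-897, -781, -743, -619.7, -338, -333, 435/2, 389, 658, 865, 956]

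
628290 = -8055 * (-78)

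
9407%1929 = 1691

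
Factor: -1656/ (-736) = 2^ (-2)*3^2 = 9/4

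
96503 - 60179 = 36324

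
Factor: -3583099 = -1 * 13^1 * 275623^1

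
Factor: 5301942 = 2^1 * 3^1 * 569^1 * 1553^1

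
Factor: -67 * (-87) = 3^1 * 29^1 * 67^1 = 5829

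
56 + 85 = 141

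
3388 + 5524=8912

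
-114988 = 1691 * (-68)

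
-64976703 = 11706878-76683581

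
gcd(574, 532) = 14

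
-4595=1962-6557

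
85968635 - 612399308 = -526430673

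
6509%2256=1997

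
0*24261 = 0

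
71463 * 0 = 0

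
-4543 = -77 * 59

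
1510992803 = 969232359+541760444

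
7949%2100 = 1649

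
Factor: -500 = -1*2^2*5^3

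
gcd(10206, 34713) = 63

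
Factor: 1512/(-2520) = -1*3^1*5^(-1) = -3/5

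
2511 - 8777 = -6266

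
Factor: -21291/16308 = -1 * 2^(-2) * 3^(-2) * 47^1 = -47/36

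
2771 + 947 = 3718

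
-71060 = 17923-88983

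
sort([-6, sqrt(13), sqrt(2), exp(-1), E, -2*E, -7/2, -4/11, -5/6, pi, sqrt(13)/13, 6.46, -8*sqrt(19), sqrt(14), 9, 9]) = [-8*sqrt(19), -6, -2*E, -7/2, -5/6, -4/11, sqrt(13)/13, exp(-1), sqrt(2), E, pi, sqrt(13), sqrt(14), 6.46, 9, 9]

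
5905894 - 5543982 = 361912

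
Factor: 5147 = 5147^1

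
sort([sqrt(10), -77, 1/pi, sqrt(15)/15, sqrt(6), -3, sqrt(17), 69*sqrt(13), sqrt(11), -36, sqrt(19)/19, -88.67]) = [-88.67, -77, -36, -3, sqrt(19)/19, sqrt(15)/15, 1/pi, sqrt(6), sqrt(10), sqrt(11), sqrt(17), 69*sqrt(13)]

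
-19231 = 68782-88013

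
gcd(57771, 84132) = 9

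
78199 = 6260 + 71939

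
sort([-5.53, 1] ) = [-5.53, 1] 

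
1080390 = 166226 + 914164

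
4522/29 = 155 + 27/29 ≈ 155.93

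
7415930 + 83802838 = 91218768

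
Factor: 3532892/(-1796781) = -1*2^2*3^(-1)*7^(-2)*11^1*17^(-1)*23^1*719^(-1)*3491^1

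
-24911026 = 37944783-62855809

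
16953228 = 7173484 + 9779744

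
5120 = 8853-3733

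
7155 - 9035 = -1880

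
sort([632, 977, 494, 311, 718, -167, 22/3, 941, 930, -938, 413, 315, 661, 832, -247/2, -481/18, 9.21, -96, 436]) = [-938, -167, -247/2, -96, -481/18, 22/3, 9.21, 311, 315, 413, 436, 494, 632, 661, 718, 832, 930, 941, 977]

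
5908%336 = 196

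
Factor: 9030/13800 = 2^(-2)*5^(-1)*7^1*23^(-1)*43^1 = 301/460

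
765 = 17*45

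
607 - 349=258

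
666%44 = 6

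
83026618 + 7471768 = 90498386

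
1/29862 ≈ 0.0000335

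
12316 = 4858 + 7458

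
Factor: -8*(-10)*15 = 2^4*3^1*5^2 = 1200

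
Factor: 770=2^1*5^1*7^1*11^1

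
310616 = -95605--406221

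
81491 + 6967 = 88458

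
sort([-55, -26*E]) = [-26*E, -55]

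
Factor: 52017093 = 3^3*17^1*113327^1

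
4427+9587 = 14014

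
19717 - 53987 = -34270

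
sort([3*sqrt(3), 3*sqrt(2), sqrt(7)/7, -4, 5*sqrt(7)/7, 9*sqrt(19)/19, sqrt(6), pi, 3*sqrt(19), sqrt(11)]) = [-4, sqrt(7)/7, 5*sqrt(7)/7, 9*sqrt(19)/19, sqrt(6), pi, sqrt(11), 3*sqrt(2), 3*sqrt(3), 3*sqrt(19)]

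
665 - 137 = 528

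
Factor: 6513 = 3^1*13^1*167^1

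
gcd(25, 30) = 5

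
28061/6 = 4676+5/6 ≈ 4676.83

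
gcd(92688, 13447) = 1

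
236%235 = 1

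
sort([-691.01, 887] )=[-691.01, 887] 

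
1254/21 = 418/7 ≈ 59.71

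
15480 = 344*45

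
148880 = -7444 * (-20)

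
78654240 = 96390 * 816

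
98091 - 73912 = 24179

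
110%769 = 110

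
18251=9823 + 8428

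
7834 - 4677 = 3157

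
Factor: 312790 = 2^1*5^1*31^1*1009^1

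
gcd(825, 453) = 3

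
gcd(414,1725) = 69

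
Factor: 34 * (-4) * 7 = -1 * 2^3 * 7^1 * 17^1 = -952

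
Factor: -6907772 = -1*2^2*1726943^1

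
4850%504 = 314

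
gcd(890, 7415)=5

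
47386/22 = 23693/11≈2153.91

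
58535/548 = 106+447/548 ≈ 106.82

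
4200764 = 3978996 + 221768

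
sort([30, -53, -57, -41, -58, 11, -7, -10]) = [-58, -57, -53, -41, -10, -7, 11, 30]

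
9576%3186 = 18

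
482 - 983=-501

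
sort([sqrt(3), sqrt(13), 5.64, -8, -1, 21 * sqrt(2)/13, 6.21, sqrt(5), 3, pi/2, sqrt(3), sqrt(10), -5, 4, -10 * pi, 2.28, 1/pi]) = [-10 * pi, -8, -5, -1, 1/pi, pi/2, sqrt(3), sqrt(3), sqrt(5), 2.28, 21 * sqrt(2)/13, 3, sqrt(10), sqrt(13), 4, 5.64, 6.21]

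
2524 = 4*631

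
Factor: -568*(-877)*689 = 2^3*13^1*53^1*71^1*877^1 = 343215704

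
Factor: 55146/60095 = 2^1 * 3^1 * 5^(-1) * 13^1 * 17^(-1) = 78/85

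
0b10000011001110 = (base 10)8398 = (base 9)12461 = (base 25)dan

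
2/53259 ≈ 0.0000376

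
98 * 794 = 77812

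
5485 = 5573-88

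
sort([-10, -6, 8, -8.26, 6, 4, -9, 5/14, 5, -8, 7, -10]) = [-10, -10, -9, -8.26, -8, -6, 5/14, 4, 5, 6, 7, 8]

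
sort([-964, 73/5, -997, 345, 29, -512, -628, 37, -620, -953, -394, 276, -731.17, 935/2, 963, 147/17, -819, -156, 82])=[-997, -964, -953, -819, -731.17, -628, -620, -512, -394, -156, 147/17, 73/5, 29, 37, 82, 276, 345, 935/2, 963]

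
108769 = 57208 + 51561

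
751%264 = 223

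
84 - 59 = 25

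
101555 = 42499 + 59056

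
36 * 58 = 2088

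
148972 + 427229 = 576201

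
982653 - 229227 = 753426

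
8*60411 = 483288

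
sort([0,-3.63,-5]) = [-5,-3.63,0]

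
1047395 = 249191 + 798204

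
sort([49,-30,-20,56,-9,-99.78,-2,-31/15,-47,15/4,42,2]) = [-99.78,-47,-30,-20,-9,-31/15,-2,2,15/4,42,49,56]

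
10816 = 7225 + 3591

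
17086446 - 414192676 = -397106230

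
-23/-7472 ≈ 0.00308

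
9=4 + 5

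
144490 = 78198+66292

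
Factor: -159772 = -1 * 2^2 * 59^1 * 677^1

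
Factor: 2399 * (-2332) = -1 * 2^2 * 11^1 * 53^1 * 2399^1 = -5594468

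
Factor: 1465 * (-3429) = -1 * 3^3 * 5^1 * 127^1 * 293^1 = -5023485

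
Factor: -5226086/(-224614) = 13^(-1)*53^(-1)*163^(-1)*2613043^1 = 2613043/112307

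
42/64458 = 7/10743 ≈ 0.000652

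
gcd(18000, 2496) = 48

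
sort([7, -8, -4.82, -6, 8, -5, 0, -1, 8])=[-8, -6, -5, -4.82, -1, 0, 7, 8, 8]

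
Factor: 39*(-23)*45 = -1*3^3*5^1*13^1*23^1 = -40365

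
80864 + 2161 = 83025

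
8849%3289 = 2271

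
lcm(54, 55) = 2970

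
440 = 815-375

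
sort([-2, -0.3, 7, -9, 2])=[-9, -2, -0.3, 2, 7]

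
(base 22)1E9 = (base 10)801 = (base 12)569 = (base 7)2223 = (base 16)321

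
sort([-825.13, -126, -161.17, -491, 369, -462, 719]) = [-825.13, -491, -462, -161.17, -126, 369, 719]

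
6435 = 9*715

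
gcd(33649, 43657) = 1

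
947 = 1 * 947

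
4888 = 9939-5051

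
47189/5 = 9437+4/5 = 9437.80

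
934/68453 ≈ 0.0136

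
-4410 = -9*490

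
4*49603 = 198412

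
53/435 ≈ 0.122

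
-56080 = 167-56247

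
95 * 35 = 3325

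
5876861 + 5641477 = 11518338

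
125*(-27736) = -3467000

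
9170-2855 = 6315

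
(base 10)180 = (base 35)55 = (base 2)10110100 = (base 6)500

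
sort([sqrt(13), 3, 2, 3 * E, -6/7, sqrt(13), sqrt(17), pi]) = [-6/7, 2, 3, pi, sqrt(13), sqrt(13), sqrt(17), 3 * E]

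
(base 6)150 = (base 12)56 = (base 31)24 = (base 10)66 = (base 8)102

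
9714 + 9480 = 19194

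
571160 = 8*71395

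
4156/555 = 7+271/555 ≈ 7.49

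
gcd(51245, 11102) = 1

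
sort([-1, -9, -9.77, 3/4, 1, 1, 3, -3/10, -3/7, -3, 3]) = [-9.77, -9, -3, -1, -3/7, -3/10, 3/4, 1, 1, 3, 3]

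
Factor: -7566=-1 * 2^1 * 3^1 * 13^1 * 97^1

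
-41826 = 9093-50919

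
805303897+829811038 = 1635114935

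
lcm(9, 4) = 36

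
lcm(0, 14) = 0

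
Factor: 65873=19^1 * 3467^1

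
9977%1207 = 321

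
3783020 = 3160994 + 622026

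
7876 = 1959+5917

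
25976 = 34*764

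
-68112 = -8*8514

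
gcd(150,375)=75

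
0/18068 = 0 = 0.00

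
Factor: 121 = 11^2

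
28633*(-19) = -544027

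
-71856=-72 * 998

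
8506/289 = 29 + 125/289 ≈ 29.43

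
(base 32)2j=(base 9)102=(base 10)83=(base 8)123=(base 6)215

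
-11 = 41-52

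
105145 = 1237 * 85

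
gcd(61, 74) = 1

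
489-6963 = -6474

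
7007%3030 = 947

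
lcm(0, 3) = 0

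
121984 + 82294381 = 82416365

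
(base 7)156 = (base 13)6c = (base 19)4e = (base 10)90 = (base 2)1011010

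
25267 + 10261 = 35528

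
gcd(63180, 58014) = 18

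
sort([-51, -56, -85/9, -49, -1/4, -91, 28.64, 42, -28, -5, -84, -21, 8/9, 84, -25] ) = [-91, -84, -56, -51, -49, -28, -25, -21, -85/9, -5, -1/4, 8/9, 28.64, 42, 84] 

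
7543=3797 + 3746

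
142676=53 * 2692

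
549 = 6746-6197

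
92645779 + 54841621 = 147487400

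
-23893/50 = -477-43/50 = -477.86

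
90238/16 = 5639 + 7/8 ≈ 5639.88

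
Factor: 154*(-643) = -1*2^1*7^1*11^1*643^1 = -99022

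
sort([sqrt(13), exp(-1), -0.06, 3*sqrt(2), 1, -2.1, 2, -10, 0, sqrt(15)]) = [-10, -2.1, -0.06, 0, exp(-1), 1, 2, sqrt(13), sqrt(15), 3*sqrt(2)]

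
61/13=4 + 9/13 ≈ 4.69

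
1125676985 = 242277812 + 883399173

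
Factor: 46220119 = 11^1*631^1*6659^1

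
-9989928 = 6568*(-1521)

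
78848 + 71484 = 150332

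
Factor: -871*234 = -1*2^1*3^2*13^2*67^1 = -203814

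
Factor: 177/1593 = 3^(-2) = 1/9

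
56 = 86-30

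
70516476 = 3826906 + 66689570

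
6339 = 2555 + 3784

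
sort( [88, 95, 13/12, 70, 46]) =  [13/12, 46, 70, 88, 95]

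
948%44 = 24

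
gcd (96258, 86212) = 2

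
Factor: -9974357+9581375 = -1*2^1*3^1*65497^1 = -392982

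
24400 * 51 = 1244400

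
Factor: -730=-1 * 2^1 * 5^1 * 73^1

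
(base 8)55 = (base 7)63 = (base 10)45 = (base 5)140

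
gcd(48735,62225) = 95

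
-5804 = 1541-7345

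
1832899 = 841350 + 991549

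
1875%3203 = 1875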